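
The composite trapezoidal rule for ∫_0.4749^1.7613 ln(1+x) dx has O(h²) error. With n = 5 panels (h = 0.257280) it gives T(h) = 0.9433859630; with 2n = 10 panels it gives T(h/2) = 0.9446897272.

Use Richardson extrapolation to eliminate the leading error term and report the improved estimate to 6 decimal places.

Order 2 gives 2^r = 4 and 2^r − 1 = 3.
4*0.9446897272 − 0.9433859630 = 2.8353729458
Divide by 2^2 − 1 = 3.
2.8353729458 ÷ 3 = 0.9451243153

0.945124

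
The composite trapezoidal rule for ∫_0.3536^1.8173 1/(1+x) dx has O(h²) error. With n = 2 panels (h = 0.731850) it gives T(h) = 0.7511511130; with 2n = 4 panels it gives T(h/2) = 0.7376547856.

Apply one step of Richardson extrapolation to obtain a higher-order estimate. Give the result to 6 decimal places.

The method has order 2: 2^2 = 4.
Weighted: 2.9506191424 − 0.7511511130 = 2.1994680294
Divide by 2^2 − 1 = 3.
(4·0.7376547856 − 0.7511511130)/(4 − 1) = 0.7331560098
Shift from A(h/2): −0.0044987758.

0.733156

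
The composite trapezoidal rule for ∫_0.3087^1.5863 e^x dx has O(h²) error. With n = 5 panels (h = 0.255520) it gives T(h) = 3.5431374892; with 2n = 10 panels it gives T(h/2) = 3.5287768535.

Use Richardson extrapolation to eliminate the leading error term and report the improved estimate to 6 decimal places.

3.523990

Order 2 gives 2^r = 4 and 2^r − 1 = 3.
4*3.5287768535 = 14.1151074140; subtract 3.5431374892 → 10.5719699248
Extrapolated: 10.5719699248 / 3 = 3.5239899749
Shift from A(h/2): −0.0047868786.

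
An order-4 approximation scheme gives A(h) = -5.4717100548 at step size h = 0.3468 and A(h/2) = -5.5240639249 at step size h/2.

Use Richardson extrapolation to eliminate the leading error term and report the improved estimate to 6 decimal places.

-5.527554

Method order is 4; weight 2^4 = 16.
16 × (-5.5240639249) − (-5.4717100548) = -82.9133127436
(16 × (-5.5240639249) − (-5.4717100548))/(16 − 1) = -5.5275541829
Gap between inputs: 5.235e-02; correction applied: −0.0034902580.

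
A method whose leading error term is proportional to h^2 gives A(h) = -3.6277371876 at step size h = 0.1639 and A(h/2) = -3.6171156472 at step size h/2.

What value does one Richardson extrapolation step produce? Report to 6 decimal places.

-3.613575

r = 2: numerator weight 4, denominator 3.
4 × (-3.6171156472) = -14.4684625888; subtract (-3.6277371876) → -10.8407254012
Extrapolated: (-10.8407254012) / 3 = -3.6135751337
Shift from A(h/2): +0.0035405135.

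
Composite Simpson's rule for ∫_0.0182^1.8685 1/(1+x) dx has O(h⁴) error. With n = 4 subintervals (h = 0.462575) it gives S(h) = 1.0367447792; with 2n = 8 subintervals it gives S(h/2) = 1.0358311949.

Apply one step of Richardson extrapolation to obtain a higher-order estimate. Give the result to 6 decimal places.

1.035770

Order 4 gives 2^r = 16 and 2^r − 1 = 15.
16 × 1.0358311949 − 1.0367447792 = 15.5365543392
15.5365543392 ÷ 15 = 1.0357702893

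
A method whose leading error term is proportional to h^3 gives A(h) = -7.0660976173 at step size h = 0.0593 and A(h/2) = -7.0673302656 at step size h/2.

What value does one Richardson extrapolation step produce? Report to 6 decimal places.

Leading term ∝ h^3; use weight 8 = 2^3.
2^3×A(h/2) = -56.5386421248; minus A(h) gives -49.4725445075.
(-49.4725445075) ÷ 7 = -7.0675063582
Correction |R − A(h/2)| = 1.761e-04; gap |A(h/2) − A(h)| = 1.233e-03.

-7.067506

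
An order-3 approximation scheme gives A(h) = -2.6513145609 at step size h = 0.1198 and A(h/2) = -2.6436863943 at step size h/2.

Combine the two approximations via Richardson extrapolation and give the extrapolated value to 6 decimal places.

r = 3: numerator weight 8, denominator 7.
8*(-2.6436863943) = -21.1494911544; subtract (-2.6513145609) → -18.4981765935
Extrapolated: (-18.4981765935) / 7 = -2.6425966562

-2.642597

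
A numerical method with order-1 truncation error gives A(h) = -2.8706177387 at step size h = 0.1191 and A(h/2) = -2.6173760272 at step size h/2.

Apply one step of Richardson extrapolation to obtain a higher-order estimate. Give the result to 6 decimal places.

Method order is 1; weight 2^1 = 2.
Difference of the inputs: -2.6173760272 − (-2.8706177387) = 0.2532417115
Divide by 2^1 − 1 = 1: 0.2532417115/1 = 0.2532417115
R = -2.6173760272 + 0.2532417115 = -2.3641343157

-2.364134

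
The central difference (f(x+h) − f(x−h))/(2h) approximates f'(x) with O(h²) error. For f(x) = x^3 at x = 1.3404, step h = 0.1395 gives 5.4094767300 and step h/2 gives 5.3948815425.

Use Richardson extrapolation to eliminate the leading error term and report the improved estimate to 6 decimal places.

The method has order 2: 2^2 = 4.
Top: 4(5.3948815425) − (5.4094767300) = 16.1700494400
Denominator 4 − 1 = 3.
Result: 5.3900164800
Gap between inputs: 1.460e-02; correction applied: −0.0048650625.

5.390016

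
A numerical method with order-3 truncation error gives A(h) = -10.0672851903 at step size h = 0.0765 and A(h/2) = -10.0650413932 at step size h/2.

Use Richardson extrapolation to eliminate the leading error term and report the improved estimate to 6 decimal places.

-10.064721

r = 3: numerator weight 8, denominator 7.
Weighted: (-80.5203311456) − (-10.0672851903) = -70.4530459553
Denominator 8 − 1 = 7.
R = (-70.4530459553)/7 = -10.0647208508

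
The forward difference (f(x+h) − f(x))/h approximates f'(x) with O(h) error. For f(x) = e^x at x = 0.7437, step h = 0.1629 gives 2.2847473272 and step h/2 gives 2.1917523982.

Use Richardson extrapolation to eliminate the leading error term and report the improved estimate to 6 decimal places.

2.098757

Leading term ∝ h^1; use weight 2 = 2^1.
Numerator 2×A(h/2) − A(h) = 2×2.1917523982 − 2.2847473272 = 2.0987574692
Extrapolated: 2.0987574692 / 1 = 2.0987574692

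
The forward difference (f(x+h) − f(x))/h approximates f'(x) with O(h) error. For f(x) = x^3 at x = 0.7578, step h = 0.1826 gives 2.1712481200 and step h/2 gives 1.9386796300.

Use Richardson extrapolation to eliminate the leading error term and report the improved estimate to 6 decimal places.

Error is O(h^1); halving h shrinks it by 2^1 = 2.
2^1*A(h/2) = 3.8773592600; minus A(h) gives 1.7061111400.
Extrapolated: 1.7061111400 / 1 = 1.7061111400
Gap between inputs: 2.326e-01; correction applied: −0.2325684900.

1.706111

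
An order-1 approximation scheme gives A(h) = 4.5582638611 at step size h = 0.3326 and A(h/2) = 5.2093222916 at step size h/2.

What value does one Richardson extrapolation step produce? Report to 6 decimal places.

5.860381

The method has order 1: 2^1 = 2.
Numerator 2·A(h/2) − A(h) = 2·5.2093222916 − 4.5582638611 = 5.8603807221
R = 5.8603807221/1 = 5.8603807221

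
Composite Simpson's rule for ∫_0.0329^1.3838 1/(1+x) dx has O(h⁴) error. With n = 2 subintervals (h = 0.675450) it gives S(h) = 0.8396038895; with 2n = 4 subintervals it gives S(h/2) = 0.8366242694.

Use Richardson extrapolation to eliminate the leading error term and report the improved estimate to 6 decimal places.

Leading term ∝ h^4; use weight 16 = 2^4.
Numerator 16·A(h/2) − A(h) = 16·0.8366242694 − 0.8396038895 = 12.5463844209
Denominator 16 − 1 = 15.
Result: 0.8364256281
Shift from A(h/2): −0.0001986413.

0.836426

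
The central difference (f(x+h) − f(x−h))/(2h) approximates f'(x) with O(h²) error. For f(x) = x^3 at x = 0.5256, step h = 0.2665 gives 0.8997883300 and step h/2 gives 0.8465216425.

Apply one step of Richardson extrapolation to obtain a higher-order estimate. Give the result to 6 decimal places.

Leading term ∝ h^2; use weight 4 = 2^2.
4·0.8465216425 = 3.3860865700; 3.3860865700 − 0.8997883300 = 2.4862982400
Divide by 2^2 − 1 = 3.
Result: 0.8287660800
Shift from A(h/2): −0.0177555625.

0.828766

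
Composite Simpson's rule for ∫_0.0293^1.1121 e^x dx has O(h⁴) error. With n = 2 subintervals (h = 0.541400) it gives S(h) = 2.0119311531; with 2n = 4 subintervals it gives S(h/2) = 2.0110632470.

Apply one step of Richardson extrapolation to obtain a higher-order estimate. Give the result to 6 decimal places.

2.011005

Order 4 gives 2^r = 16 and 2^r − 1 = 15.
A(h/2) − A(h) = 2.0110632470 − 2.0119311531 = -0.0008679061
Divide by 2^4 − 1 = 15: (-0.0008679061)/15 = -0.0000578604
R = A(h/2) + (A(h/2) − A(h))/15 = 2.0110632470 − 0.0000578604 = 2.0110053866
Gap between inputs: 8.679e-04; correction applied: −0.0000578604.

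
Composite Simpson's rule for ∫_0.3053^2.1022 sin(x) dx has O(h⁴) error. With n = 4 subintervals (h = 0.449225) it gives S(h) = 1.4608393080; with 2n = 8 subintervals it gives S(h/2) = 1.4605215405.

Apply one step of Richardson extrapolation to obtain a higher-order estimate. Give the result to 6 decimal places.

1.460500

Error is O(h^4); halving h shrinks it by 2^4 = 16.
16 × 1.4605215405 = 23.3683446480; 23.3683446480 − 1.4608393080 = 21.9075053400
21.9075053400 ÷ 15 = 1.4605003560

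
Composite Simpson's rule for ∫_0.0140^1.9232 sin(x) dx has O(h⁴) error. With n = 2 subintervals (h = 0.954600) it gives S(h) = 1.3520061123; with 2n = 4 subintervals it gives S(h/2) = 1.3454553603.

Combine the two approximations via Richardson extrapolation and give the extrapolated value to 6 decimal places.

1.345019

Error is O(h^4); halving h shrinks it by 2^4 = 16.
16·1.3454553603 − 1.3520061123 = 20.1752796525
Divide by 2^4 − 1 = 15.
Extrapolated: 20.1752796525 / 15 = 1.3450186435
Correction |R − A(h/2)| = 4.367e-04; gap |A(h/2) − A(h)| = 6.551e-03.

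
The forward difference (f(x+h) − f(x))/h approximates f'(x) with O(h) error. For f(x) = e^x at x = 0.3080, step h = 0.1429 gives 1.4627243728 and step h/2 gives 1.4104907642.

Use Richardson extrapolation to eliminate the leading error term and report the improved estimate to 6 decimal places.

1.358257

Method order is 1; weight 2^1 = 2.
Numerator 2×A(h/2) − A(h) = 2×1.4104907642 − 1.4627243728 = 1.3582571556
1.3582571556 ÷ 1 = 1.3582571556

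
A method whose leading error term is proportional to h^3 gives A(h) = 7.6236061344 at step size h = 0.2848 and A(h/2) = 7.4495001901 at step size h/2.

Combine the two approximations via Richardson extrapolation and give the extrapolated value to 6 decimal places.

With r = 3 the leading error scales as h^3, so the weight is 2^3 = 8.
Weighted: 59.5960015208 − 7.6236061344 = 51.9723953864
R = 51.9723953864/7 = 7.4246279123
Correction |R − A(h/2)| = 2.487e-02; gap |A(h/2) − A(h)| = 1.741e-01.

7.424628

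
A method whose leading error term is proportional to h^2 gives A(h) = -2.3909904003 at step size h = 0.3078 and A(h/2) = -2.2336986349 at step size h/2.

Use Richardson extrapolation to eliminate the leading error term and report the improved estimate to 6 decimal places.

Leading term ∝ h^2; use weight 4 = 2^2.
Difference of the inputs: -2.2336986349 − (-2.3909904003) = 0.1572917654
Divide by 2^2 − 1 = 3: 0.1572917654/3 = 0.0524305885
R = A(h/2) + (A(h/2) − A(h))/3 = -2.2336986349 + 0.0524305885 = -2.1812680464
Shift from A(h/2): +0.0524305885.

-2.181268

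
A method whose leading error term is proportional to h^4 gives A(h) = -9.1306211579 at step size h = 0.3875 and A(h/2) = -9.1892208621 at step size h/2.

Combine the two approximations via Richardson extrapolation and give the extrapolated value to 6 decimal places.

Order 4 gives 2^r = 16 and 2^r − 1 = 15.
Numerator 16×A(h/2) − A(h) = 16×(-9.1892208621) − (-9.1306211579) = -137.8969126357
(16×(-9.1892208621) − (-9.1306211579))/(16 − 1) = -9.1931275090
Gap between inputs: 5.860e-02; correction applied: −0.0039066469.

-9.193128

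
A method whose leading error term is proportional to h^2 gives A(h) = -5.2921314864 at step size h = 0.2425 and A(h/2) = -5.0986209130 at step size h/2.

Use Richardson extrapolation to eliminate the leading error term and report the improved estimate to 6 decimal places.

-5.034117

r = 2, so 2^r = 4.
2^2 × A(h/2) = -20.3944836520; minus A(h) gives -15.1023521656.
Denominator 4 − 1 = 3.
(4 × (-5.0986209130) − (-5.2921314864))/(4 − 1) = -5.0341173885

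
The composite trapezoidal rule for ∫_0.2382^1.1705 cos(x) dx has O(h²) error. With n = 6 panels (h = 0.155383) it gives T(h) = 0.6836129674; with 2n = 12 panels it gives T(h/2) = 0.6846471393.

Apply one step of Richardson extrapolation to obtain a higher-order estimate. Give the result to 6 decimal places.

r = 2, so 2^r = 4.
4*0.6846471393 = 2.7385885572; subtract 0.6836129674 → 2.0549755898
R = 2.0549755898/3 = 0.6849918633
Shift from A(h/2): +0.0003447240.

0.684992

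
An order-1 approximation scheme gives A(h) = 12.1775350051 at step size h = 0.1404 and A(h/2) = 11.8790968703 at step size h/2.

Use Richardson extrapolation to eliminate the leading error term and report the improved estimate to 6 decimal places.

r = 1, so 2^r = 2.
Weighted: 23.7581937406 − 12.1775350051 = 11.5806587355
Extrapolated: 11.5806587355 / 1 = 11.5806587355

11.580659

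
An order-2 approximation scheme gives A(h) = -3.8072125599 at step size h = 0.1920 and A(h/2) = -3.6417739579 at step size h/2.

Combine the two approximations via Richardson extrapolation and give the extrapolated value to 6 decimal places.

-3.586628

r = 2, so 2^r = 4.
A(h/2) − A(h) = -3.6417739579 − (-3.8072125599) = 0.1654386020
Correction (A(h/2) − A(h))/(4 − 1) = 0.1654386020/3 = 0.0551462007
R = -3.6417739579 + 0.0551462007 = -3.5866277572
Correction |R − A(h/2)| = 5.515e-02; gap |A(h/2) − A(h)| = 1.654e-01.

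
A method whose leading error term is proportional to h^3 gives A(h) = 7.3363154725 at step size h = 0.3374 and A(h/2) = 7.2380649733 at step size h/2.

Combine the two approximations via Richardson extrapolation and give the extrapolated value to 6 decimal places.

7.224029

r = 3: numerator weight 8, denominator 7.
Top: 8(7.2380649733) − (7.3363154725) = 50.5682043139
Denominator 8 − 1 = 7.
Result: 7.2240291877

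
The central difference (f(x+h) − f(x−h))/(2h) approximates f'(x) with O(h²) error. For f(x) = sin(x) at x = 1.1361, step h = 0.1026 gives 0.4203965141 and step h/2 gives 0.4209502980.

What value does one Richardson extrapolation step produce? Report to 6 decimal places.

0.421135

Error is O(h^2); halving h shrinks it by 2^2 = 4.
4 × 0.4209502980 = 1.6838011920; subtract 0.4203965141 → 1.2634046779
Divide by 2^2 − 1 = 3.
R = 1.2634046779/3 = 0.4211348926
Shift from A(h/2): +0.0001845946.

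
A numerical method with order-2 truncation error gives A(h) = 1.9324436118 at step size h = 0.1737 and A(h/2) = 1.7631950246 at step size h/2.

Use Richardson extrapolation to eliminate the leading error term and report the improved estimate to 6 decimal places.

1.706779

The method has order 2: 2^2 = 4.
2^2×A(h/2) = 7.0527800984; minus A(h) gives 5.1203364866.
Extrapolated: 5.1203364866 / 3 = 1.7067788289
Shift from A(h/2): −0.0564161957.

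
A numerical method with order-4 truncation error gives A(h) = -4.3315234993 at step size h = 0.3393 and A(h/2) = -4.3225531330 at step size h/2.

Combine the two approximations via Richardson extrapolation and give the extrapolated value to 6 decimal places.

The method has order 4: 2^4 = 16.
16 × (-4.3225531330) = -69.1608501280; subtract (-4.3315234993) → -64.8293266287
Extrapolated: (-64.8293266287) / 15 = -4.3219551086

-4.321955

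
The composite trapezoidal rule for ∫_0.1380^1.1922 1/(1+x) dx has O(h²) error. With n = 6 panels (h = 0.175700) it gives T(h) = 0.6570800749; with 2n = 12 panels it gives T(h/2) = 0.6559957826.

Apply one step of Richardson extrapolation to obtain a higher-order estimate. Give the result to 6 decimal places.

With r = 2 the leading error scales as h^2, so the weight is 2^2 = 4.
4 × 0.6559957826 − 0.6570800749 = 1.9669030555
R = 1.9669030555/3 = 0.6556343518

0.655634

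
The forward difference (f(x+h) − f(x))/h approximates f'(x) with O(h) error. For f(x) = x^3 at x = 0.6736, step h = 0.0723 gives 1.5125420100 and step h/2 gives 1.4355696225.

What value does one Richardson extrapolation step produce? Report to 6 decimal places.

The method has order 1: 2^1 = 2.
Top: 2(1.4355696225) − (1.5125420100) = 1.3585972350
(2 × 1.4355696225 − 1.5125420100)/(2 − 1) = 1.3585972350
Correction |R − A(h/2)| = 7.697e-02; gap |A(h/2) − A(h)| = 7.697e-02.

1.358597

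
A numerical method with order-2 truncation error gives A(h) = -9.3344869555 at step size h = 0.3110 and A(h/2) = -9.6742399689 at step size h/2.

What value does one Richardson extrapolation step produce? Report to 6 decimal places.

Order 2 gives 2^r = 4 and 2^r − 1 = 3.
4×(-9.6742399689) = -38.6969598756; subtract (-9.3344869555) → -29.3624729201
(-29.3624729201) ÷ 3 = -9.7874909734
Correction |R − A(h/2)| = 1.133e-01; gap |A(h/2) − A(h)| = 3.398e-01.

-9.787491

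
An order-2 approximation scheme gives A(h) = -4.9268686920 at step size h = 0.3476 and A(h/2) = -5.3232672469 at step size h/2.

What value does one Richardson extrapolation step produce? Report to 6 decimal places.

-5.455400

Method order is 2; weight 2^2 = 4.
4×(-5.3232672469) = -21.2930689876; (-21.2930689876) − (-4.9268686920) = -16.3662002956
R = (-16.3662002956)/3 = -5.4554000985
Correction |R − A(h/2)| = 1.321e-01; gap |A(h/2) − A(h)| = 3.964e-01.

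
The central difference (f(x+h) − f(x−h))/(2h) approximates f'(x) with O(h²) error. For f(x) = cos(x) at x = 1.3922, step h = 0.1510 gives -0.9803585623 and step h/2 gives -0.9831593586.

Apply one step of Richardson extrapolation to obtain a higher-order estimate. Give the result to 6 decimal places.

-0.984093

Error is O(h^2); halving h shrinks it by 2^2 = 4.
4*(-0.9831593586) = -3.9326374344; (-3.9326374344) − (-0.9803585623) = -2.9522788721
Denominator 4 − 1 = 3.
(4*(-0.9831593586) − (-0.9803585623))/(4 − 1) = -0.9840929574
Shift from A(h/2): −0.0009335988.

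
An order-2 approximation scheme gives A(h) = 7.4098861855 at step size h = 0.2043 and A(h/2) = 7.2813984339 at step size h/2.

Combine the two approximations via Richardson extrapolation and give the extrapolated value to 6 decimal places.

With r = 2 the leading error scales as h^2, so the weight is 2^2 = 4.
Weighted: 29.1255937356 − 7.4098861855 = 21.7157075501
Divide by 2^2 − 1 = 3.
Result: 7.2385691834

7.238569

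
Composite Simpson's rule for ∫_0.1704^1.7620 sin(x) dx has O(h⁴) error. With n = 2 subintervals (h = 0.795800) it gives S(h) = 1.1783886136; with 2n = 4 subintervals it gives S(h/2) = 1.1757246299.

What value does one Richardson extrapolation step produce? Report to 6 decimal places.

With r = 4 the leading error scales as h^4, so the weight is 2^4 = 16.
Weighted: 18.8115940784 − 1.1783886136 = 17.6332054648
R = 17.6332054648/15 = 1.1755470310

1.175547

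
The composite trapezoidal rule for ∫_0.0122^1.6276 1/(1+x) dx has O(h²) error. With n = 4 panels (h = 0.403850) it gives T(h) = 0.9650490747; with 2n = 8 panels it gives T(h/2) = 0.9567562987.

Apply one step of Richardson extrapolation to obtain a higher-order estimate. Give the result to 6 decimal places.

r = 2: numerator weight 4, denominator 3.
4*0.9567562987 = 3.8270251948; 3.8270251948 − 0.9650490747 = 2.8619761201
R = 2.8619761201/3 = 0.9539920400

0.953992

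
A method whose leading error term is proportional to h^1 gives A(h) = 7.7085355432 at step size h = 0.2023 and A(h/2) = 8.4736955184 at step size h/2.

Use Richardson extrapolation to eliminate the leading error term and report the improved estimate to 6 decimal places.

With r = 1 the leading error scales as h^1, so the weight is 2^1 = 2.
2 × 8.4736955184 = 16.9473910368; subtract 7.7085355432 → 9.2388554936
9.2388554936 ÷ 1 = 9.2388554936

9.238855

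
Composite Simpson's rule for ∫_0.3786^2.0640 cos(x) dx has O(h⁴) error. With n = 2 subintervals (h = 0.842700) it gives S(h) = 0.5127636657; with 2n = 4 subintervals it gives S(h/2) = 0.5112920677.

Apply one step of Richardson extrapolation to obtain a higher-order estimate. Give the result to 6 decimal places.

0.511194

Error is O(h^4); halving h shrinks it by 2^4 = 16.
2^4×A(h/2) = 8.1806730832; minus A(h) gives 7.6679094175.
R = 7.6679094175/15 = 0.5111939612
Correction |R − A(h/2)| = 9.811e-05; gap |A(h/2) − A(h)| = 1.472e-03.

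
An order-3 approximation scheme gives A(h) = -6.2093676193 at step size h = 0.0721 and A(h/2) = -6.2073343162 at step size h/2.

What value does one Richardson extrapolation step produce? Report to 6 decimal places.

-6.207044

Order 3 gives 2^r = 8 and 2^r − 1 = 7.
8 × (-6.2073343162) − (-6.2093676193) = -43.4493069103
Denominator 8 − 1 = 7.
So the Richardson estimate is -6.2070438443.
Shift from A(h/2): +0.0002904719.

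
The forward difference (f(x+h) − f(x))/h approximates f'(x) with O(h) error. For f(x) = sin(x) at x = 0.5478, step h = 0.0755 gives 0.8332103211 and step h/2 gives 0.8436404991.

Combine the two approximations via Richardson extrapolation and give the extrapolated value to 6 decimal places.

With r = 1 the leading error scales as h^1, so the weight is 2^1 = 2.
Weighted: 1.6872809982 − 0.8332103211 = 0.8540706771
0.8540706771 ÷ 1 = 0.8540706771
Gap between inputs: 1.043e-02; correction applied: +0.0104301780.

0.854071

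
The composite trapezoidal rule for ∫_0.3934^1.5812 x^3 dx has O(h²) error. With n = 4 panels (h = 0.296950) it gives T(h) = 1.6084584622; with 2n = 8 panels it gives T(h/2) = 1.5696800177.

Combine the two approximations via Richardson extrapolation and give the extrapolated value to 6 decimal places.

1.556754

Order 2 gives 2^r = 4 and 2^r − 1 = 3.
4·1.5696800177 = 6.2787200708; subtract 1.6084584622 → 4.6702616086
Divide by 2^2 − 1 = 3.
Result: 1.5567538695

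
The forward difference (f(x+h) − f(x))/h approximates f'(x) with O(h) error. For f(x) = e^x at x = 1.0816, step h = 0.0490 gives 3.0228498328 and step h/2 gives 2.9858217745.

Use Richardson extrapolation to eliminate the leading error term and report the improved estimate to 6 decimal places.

2.948794

Order 1 gives 2^r = 2 and 2^r − 1 = 1.
Numerator 2×A(h/2) − A(h) = 2×2.9858217745 − 3.0228498328 = 2.9487937162
2.9487937162 ÷ 1 = 2.9487937162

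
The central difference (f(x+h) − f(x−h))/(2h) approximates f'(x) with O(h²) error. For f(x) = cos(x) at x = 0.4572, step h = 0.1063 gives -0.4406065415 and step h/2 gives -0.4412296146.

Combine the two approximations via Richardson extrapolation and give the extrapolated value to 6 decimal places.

-0.441437

Leading term ∝ h^2; use weight 4 = 2^2.
4·(-0.4412296146) = -1.7649184584; subtract (-0.4406065415) → -1.3243119169
(-1.3243119169) ÷ 3 = -0.4414373056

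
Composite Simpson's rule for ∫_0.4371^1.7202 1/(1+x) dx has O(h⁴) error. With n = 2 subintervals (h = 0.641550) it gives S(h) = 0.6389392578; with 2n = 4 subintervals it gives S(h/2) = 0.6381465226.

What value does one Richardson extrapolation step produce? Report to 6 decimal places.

Leading term ∝ h^4; use weight 16 = 2^4.
Weighted: 10.2103443616 − 0.6389392578 = 9.5714051038
Divide by 2^4 − 1 = 15.
Extrapolated: 9.5714051038 / 15 = 0.6380936736

0.638094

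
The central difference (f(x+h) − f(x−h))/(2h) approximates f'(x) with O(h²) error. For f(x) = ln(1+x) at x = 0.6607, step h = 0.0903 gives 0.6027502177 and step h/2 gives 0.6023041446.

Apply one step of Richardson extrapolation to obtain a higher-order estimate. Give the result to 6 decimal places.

r = 2, so 2^r = 4.
4·0.6023041446 = 2.4092165784; subtract 0.6027502177 → 1.8064663607
Denominator 4 − 1 = 3.
(4·0.6023041446 − 0.6027502177)/(4 − 1) = 0.6021554536
Shift from A(h/2): −0.0001486910.

0.602155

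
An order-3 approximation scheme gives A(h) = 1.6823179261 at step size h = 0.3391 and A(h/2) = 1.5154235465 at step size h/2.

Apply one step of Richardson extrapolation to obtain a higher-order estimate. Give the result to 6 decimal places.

1.491581

With r = 3 the leading error scales as h^3, so the weight is 2^3 = 8.
A(h/2) − A(h) = 1.5154235465 − 1.6823179261 = -0.1668943796
Correction (A(h/2) − A(h))/(8 − 1) = (-0.1668943796)/7 = -0.0238420542
R = A(h/2) + (A(h/2) − A(h))/7 = 1.5154235465 − 0.0238420542 = 1.4915814923
Correction |R − A(h/2)| = 2.384e-02; gap |A(h/2) − A(h)| = 1.669e-01.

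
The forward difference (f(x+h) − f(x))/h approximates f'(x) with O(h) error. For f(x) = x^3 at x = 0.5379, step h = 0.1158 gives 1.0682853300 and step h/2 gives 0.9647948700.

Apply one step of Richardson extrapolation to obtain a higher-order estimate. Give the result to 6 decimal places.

With r = 1 the leading error scales as h^1, so the weight is 2^1 = 2.
Difference of the inputs: 0.9647948700 − 1.0682853300 = -0.1034904600
Divide by 2^1 − 1 = 1: (-0.1034904600)/1 = -0.1034904600
R = 0.9647948700 − 0.1034904600 = 0.8613044100
Correction |R − A(h/2)| = 1.035e-01; gap |A(h/2) − A(h)| = 1.035e-01.

0.861304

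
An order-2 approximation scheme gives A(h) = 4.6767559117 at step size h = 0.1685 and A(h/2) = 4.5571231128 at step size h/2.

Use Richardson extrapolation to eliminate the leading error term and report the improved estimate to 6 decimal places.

The method has order 2: 2^2 = 4.
Difference of the inputs: 4.5571231128 − 4.6767559117 = -0.1196327989
Correction (A(h/2) − A(h))/(4 − 1) = (-0.1196327989)/3 = -0.0398775996
R = A(h/2) + (A(h/2) − A(h))/3 = 4.5571231128 − 0.0398775996 = 4.5172455132

4.517246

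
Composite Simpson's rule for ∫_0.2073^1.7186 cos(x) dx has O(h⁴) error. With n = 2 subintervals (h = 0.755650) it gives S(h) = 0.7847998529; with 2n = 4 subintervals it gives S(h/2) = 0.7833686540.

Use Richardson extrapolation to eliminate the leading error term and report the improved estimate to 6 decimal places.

Leading term ∝ h^4; use weight 16 = 2^4.
16*0.7833686540 = 12.5338984640; 12.5338984640 − 0.7847998529 = 11.7490986111
Divide by 2^4 − 1 = 15.
So the Richardson estimate is 0.7832732407.
Shift from A(h/2): −0.0000954133.

0.783273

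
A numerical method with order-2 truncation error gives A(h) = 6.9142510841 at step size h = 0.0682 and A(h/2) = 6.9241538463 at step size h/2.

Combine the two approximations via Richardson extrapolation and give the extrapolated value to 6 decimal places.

6.927455

Error is O(h^2); halving h shrinks it by 2^2 = 4.
4*6.9241538463 − 6.9142510841 = 20.7823643011
Denominator 4 − 1 = 3.
Extrapolated: 20.7823643011 / 3 = 6.9274547670
Gap between inputs: 9.903e-03; correction applied: +0.0033009207.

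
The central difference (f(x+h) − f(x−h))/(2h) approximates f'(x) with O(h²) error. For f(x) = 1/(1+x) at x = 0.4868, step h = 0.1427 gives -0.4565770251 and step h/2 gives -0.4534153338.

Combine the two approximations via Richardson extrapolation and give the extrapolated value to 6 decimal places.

r = 2: numerator weight 4, denominator 3.
4 × (-0.4534153338) − (-0.4565770251) = -1.3570843101
Denominator 4 − 1 = 3.
So the Richardson estimate is -0.4523614367.

-0.452361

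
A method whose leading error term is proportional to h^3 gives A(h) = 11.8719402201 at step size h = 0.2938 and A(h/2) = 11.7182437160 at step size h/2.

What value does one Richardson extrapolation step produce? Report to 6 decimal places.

11.696287

Leading term ∝ h^3; use weight 8 = 2^3.
8*11.7182437160 = 93.7459497280; subtract 11.8719402201 → 81.8740095079
Denominator 8 − 1 = 7.
Extrapolated: 81.8740095079 / 7 = 11.6962870726
Gap between inputs: 1.537e-01; correction applied: −0.0219566434.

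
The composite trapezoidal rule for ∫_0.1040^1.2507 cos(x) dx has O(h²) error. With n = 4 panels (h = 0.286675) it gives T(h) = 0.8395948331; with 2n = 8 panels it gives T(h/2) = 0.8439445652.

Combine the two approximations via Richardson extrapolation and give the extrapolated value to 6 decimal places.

Leading term ∝ h^2; use weight 4 = 2^2.
2^2·A(h/2) = 3.3757782608; minus A(h) gives 2.5361834277.
Extrapolated: 2.5361834277 / 3 = 0.8453944759

0.845394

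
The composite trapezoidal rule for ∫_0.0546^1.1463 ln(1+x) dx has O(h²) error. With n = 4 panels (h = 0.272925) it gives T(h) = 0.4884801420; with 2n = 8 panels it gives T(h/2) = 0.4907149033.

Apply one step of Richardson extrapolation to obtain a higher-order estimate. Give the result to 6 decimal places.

Method order is 2; weight 2^2 = 4.
4*0.4907149033 = 1.9628596132; subtract 0.4884801420 → 1.4743794712
R = 1.4743794712/3 = 0.4914598237
Gap between inputs: 2.235e-03; correction applied: +0.0007449204.

0.491460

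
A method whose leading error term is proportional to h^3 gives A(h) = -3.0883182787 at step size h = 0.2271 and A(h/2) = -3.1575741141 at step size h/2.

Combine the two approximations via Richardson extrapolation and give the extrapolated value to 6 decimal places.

The method has order 3: 2^3 = 8.
Numerator 8×A(h/2) − A(h) = 8×(-3.1575741141) − (-3.0883182787) = -22.1722746341
Extrapolated: (-22.1722746341) / 7 = -3.1674678049
Gap between inputs: 6.926e-02; correction applied: −0.0098936908.

-3.167468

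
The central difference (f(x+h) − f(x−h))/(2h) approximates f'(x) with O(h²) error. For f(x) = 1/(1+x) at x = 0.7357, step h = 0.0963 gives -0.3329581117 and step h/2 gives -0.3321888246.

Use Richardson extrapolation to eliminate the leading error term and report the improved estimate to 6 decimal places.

-0.331932

r = 2: numerator weight 4, denominator 3.
4×(-0.3321888246) − (-0.3329581117) = -0.9957971867
Divide by 2^2 − 1 = 3.
(4×(-0.3321888246) − (-0.3329581117))/(4 − 1) = -0.3319323956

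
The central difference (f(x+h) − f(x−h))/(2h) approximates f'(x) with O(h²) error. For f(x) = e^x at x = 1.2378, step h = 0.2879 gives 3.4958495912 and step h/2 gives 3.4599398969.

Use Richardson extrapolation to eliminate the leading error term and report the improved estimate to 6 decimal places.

3.447970

Method order is 2; weight 2^2 = 4.
A(h/2) − A(h) = 3.4599398969 − 3.4958495912 = -0.0359096943
Correction (A(h/2) − A(h))/(4 − 1) = (-0.0359096943)/3 = -0.0119698981
R = A(h/2) + (A(h/2) − A(h))/3 = 3.4599398969 − 0.0119698981 = 3.4479699988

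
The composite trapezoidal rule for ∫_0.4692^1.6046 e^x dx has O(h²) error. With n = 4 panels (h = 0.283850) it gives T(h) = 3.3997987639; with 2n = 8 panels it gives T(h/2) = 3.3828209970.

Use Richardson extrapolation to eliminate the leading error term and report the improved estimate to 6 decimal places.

The method has order 2: 2^2 = 4.
Numerator 4×A(h/2) − A(h) = 4×3.3828209970 − 3.3997987639 = 10.1314852241
Divide by 2^2 − 1 = 3.
(4×3.3828209970 − 3.3997987639)/(4 − 1) = 3.3771617414
Shift from A(h/2): −0.0056592556.

3.377162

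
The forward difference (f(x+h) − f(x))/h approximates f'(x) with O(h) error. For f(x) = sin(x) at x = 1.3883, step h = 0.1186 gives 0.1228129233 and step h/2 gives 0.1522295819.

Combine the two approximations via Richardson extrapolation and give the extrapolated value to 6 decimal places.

0.181646

Method order is 1; weight 2^1 = 2.
2^1 × A(h/2) = 0.3044591638; minus A(h) gives 0.1816462405.
Denominator 2 − 1 = 1.
(2 × 0.1522295819 − 0.1228129233)/(2 − 1) = 0.1816462405
Shift from A(h/2): +0.0294166586.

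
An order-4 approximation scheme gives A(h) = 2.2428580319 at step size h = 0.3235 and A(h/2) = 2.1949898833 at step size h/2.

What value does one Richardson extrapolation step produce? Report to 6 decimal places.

2.191799

r = 4: numerator weight 16, denominator 15.
16*2.1949898833 = 35.1198381328; 35.1198381328 − 2.2428580319 = 32.8769801009
Denominator 16 − 1 = 15.
Extrapolated: 32.8769801009 / 15 = 2.1917986734
Shift from A(h/2): −0.0031912099.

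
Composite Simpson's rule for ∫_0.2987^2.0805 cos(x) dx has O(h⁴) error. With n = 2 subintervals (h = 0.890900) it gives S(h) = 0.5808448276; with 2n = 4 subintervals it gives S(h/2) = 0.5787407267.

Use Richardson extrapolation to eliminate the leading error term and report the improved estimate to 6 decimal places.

Method order is 4; weight 2^4 = 16.
Difference of the inputs: 0.5787407267 − 0.5808448276 = -0.0021041009
Divide by 2^4 − 1 = 15: (-0.0021041009)/15 = -0.0001402734
R = 0.5787407267 − 0.0001402734 = 0.5786004533

0.578600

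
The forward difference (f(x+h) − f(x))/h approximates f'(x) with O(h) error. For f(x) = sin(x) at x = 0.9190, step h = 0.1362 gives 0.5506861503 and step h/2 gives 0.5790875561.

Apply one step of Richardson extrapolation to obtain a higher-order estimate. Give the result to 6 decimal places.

The method has order 1: 2^1 = 2.
Top: 2(0.5790875561) − (0.5506861503) = 0.6074889619
Divide by 2^1 − 1 = 1.
(2 × 0.5790875561 − 0.5506861503)/(2 − 1) = 0.6074889619
Gap between inputs: 2.840e-02; correction applied: +0.0284014058.

0.607489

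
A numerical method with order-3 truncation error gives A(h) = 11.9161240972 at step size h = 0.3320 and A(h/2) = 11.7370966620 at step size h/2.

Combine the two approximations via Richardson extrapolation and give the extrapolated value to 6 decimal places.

11.711521

Error is O(h^3); halving h shrinks it by 2^3 = 8.
Numerator 8 × A(h/2) − A(h) = 8 × 11.7370966620 − 11.9161240972 = 81.9806491988
(8 × 11.7370966620 − 11.9161240972)/(8 − 1) = 11.7115213141
Correction |R − A(h/2)| = 2.558e-02; gap |A(h/2) − A(h)| = 1.790e-01.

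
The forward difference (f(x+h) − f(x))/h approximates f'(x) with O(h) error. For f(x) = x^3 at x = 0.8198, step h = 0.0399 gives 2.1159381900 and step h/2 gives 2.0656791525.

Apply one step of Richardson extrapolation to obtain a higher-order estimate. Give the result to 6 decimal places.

2.015420

Leading term ∝ h^1; use weight 2 = 2^1.
2 × 2.0656791525 = 4.1313583050; 4.1313583050 − 2.1159381900 = 2.0154201150
Extrapolated: 2.0154201150 / 1 = 2.0154201150
Gap between inputs: 5.026e-02; correction applied: −0.0502590375.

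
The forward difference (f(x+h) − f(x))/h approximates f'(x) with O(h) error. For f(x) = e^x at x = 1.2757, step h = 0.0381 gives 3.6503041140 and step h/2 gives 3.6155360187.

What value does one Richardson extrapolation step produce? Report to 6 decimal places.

3.580768

Error is O(h^1); halving h shrinks it by 2^1 = 2.
Numerator 2·A(h/2) − A(h) = 2·3.6155360187 − 3.6503041140 = 3.5807679234
3.5807679234 ÷ 1 = 3.5807679234
Correction |R − A(h/2)| = 3.477e-02; gap |A(h/2) − A(h)| = 3.477e-02.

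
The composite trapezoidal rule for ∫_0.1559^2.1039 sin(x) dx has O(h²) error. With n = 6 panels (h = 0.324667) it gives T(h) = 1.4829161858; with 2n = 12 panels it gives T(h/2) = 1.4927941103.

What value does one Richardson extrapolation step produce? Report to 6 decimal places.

The method has order 2: 2^2 = 4.
Numerator 4·A(h/2) − A(h) = 4·1.4927941103 − 1.4829161858 = 4.4882602554
R = 4.4882602554/3 = 1.4960867518
Shift from A(h/2): +0.0032926415.

1.496087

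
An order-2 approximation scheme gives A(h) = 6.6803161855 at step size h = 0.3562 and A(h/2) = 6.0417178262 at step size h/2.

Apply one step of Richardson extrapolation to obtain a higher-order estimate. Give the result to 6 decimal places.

Order 2 gives 2^r = 4 and 2^r − 1 = 3.
Top: 4(6.0417178262) − (6.6803161855) = 17.4865551193
Divide by 2^2 − 1 = 3.
(4*6.0417178262 − 6.6803161855)/(4 − 1) = 5.8288517064
Shift from A(h/2): −0.2128661198.

5.828852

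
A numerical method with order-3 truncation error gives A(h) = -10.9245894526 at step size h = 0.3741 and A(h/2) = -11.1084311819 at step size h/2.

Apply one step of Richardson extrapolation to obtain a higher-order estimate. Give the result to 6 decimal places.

-11.134694

Order 3 gives 2^r = 8 and 2^r − 1 = 7.
Weighted: (-88.8674494552) − (-10.9245894526) = -77.9428600026
(-77.9428600026) ÷ 7 = -11.1346942861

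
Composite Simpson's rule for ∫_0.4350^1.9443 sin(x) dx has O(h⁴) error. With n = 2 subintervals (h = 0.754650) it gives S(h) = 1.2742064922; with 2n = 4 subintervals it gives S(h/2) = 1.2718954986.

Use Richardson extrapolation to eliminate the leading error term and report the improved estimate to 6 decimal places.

The method has order 4: 2^4 = 16.
Top: 16(1.2718954986) − (1.2742064922) = 19.0761214854
Denominator 16 − 1 = 15.
R = 19.0761214854/15 = 1.2717414324
Correction |R − A(h/2)| = 1.541e-04; gap |A(h/2) − A(h)| = 2.311e-03.

1.271741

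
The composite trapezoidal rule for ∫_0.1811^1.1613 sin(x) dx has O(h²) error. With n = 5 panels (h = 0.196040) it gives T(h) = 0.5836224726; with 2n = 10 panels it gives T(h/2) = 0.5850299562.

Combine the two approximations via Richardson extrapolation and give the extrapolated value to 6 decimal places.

Error is O(h^2); halving h shrinks it by 2^2 = 4.
4*0.5850299562 = 2.3401198248; subtract 0.5836224726 → 1.7564973522
Extrapolated: 1.7564973522 / 3 = 0.5854991174

0.585499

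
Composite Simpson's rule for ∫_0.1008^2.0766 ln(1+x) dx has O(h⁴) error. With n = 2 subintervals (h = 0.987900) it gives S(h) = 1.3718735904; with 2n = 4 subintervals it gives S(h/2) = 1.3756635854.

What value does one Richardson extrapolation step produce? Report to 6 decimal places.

1.375916

Method order is 4; weight 2^4 = 16.
Numerator 16·A(h/2) − A(h) = 16·1.3756635854 − 1.3718735904 = 20.6387437760
(16·1.3756635854 − 1.3718735904)/(16 − 1) = 1.3759162517
Gap between inputs: 3.790e-03; correction applied: +0.0002526663.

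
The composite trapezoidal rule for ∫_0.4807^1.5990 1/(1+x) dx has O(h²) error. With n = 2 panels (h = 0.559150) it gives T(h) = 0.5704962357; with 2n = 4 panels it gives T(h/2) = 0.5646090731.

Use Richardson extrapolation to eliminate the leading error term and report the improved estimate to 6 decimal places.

Order 2 gives 2^r = 4 and 2^r − 1 = 3.
2^2*A(h/2) = 2.2584362924; minus A(h) gives 1.6879400567.
Denominator 4 − 1 = 3.
So the Richardson estimate is 0.5626466856.
Gap between inputs: 5.887e-03; correction applied: −0.0019623875.

0.562647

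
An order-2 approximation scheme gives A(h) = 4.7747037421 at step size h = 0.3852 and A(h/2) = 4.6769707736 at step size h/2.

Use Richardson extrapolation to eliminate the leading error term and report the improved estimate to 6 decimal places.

4.644393

With r = 2 the leading error scales as h^2, so the weight is 2^2 = 4.
Top: 4(4.6769707736) − (4.7747037421) = 13.9331793523
Denominator 4 − 1 = 3.
13.9331793523 ÷ 3 = 4.6443931174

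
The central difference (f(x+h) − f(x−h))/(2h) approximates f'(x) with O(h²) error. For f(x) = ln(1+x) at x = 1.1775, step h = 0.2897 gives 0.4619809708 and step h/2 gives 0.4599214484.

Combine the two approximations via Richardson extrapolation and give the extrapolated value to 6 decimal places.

With r = 2 the leading error scales as h^2, so the weight is 2^2 = 4.
Numerator 4 × A(h/2) − A(h) = 4 × 0.4599214484 − 0.4619809708 = 1.3777048228
(4 × 0.4599214484 − 0.4619809708)/(4 − 1) = 0.4592349409

0.459235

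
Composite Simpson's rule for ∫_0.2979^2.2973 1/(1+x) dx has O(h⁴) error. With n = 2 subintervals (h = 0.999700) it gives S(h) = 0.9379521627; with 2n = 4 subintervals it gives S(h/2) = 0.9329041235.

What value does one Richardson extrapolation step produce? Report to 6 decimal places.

0.932568

Order 4 gives 2^r = 16 and 2^r − 1 = 15.
16*0.9329041235 = 14.9264659760; 14.9264659760 − 0.9379521627 = 13.9885138133
Denominator 16 − 1 = 15.
So the Richardson estimate is 0.9325675876.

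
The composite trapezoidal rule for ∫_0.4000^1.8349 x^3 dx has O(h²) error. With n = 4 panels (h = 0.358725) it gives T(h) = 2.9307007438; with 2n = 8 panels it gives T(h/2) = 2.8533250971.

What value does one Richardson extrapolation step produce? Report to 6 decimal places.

2.827533

Leading term ∝ h^2; use weight 4 = 2^2.
Top: 4(2.8533250971) − (2.9307007438) = 8.4825996446
Denominator 4 − 1 = 3.
(4*2.8533250971 − 2.9307007438)/(4 − 1) = 2.8275332149
Shift from A(h/2): −0.0257918822.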